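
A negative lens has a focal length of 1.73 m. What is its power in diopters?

For a negative lens, f = −1.73 m.
P = 1/f = 1/(-1.73 m) = -0.578 D.

P = -0.578 D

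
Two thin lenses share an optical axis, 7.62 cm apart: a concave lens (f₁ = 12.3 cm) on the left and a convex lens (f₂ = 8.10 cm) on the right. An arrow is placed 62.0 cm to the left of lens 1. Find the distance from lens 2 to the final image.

14.8 cm

Lens 1 is diverging, so f₁ = −12.3 cm.
Lens 1: 1/d_i1 = 1/f₁ − 1/d_o1 = 1/(-12.3) − 1/(62.0) = -0.09743, so d_i1 = -10.26 cm.
The intermediate image is 10.26 cm to the left of lens 1 (virtual), which is 7.62 − (-10.26) = 17.88 cm to the left of lens 2, so d_o2 = +17.88 cm.
Lens 2: 1/d_i2 = 1/f₂ − 1/d_o2 = 1/(8.10) − 1/(17.88) = 0.06753, so d_i2 = 14.8 cm.
The final image is real, 14.8 cm to the right of lens 2 (overall magnification ≈ -0.14).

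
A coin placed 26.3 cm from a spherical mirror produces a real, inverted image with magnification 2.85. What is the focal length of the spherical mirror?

f = 19.5 cm (concave)

m = −d_i/d_o ⇒ d_i = −m·d_o = −(-2.85)·(26.3) = 74.95 cm.
1/f = 1/d_o + 1/d_i = 1/(26.3) + 1/(74.95) = 0.05137, so f = 19.5 cm.
Since f is positive, the spherical mirror is concave.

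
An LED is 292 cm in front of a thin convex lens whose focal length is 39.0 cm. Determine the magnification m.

1/d_i = 1/f − 1/d_o = 1/(39.00) − 1/(292) = 0.02222, so d_i = 45.01 cm.
m = −d_i/d_o = −(45.01)/(292) = -0.154.
The image is real, inverted and reduced, on the far side of the lens.

m = -0.154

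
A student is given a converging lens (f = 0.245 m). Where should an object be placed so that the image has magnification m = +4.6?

0.192 m

m = −d_i/d_o ⇒ d_i = −m·d_o.
1/f = 1/d_o + 1/d_i = 1/d_o − 1/(m·d_o) = (1 − 1/m)/d_o, so d_o = f(1 − 1/m) = (0.2450)(1 − 1/(+4.6)) = 0.192 m.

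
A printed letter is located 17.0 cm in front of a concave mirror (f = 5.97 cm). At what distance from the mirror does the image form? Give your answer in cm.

Mirror equation: 1/s_i = 1/f − 1/s_o = 1/(5.970) − 1/(17.0) = 0.1675 − 0.05882 = 0.1087, so s_i = 9.20 cm.
The image is real, inverted and reduced, in front of the mirror.

9.20 cm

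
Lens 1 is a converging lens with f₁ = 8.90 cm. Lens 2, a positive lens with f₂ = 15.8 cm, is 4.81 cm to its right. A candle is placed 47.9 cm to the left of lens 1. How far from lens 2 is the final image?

4.41 cm

Lens 1: 1/d_i1 = 1/f₁ − 1/d_o1 = 1/(8.90) − 1/(47.9) = 0.09148, so d_i1 = 10.93 cm.
The intermediate image is 10.93 cm to the right of lens 1, which lies 6.120 cm to the right of lens 2 — a virtual object — so d_o2 = −6.120 cm.
Lens 2: 1/d_i2 = 1/f₂ − 1/d_o2 = 1/(15.8) − 1/(-6.120) = 0.2267, so d_i2 = 4.41 cm.
The final image is real, 4.41 cm to the right of lens 2 (overall magnification ≈ -0.16).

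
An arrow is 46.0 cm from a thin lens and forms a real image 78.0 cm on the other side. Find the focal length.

Real image ⇒ d_i = +78.0 cm.
1/f = 1/d_o + 1/d_i = 1/(46.0) + 1/(78.0) = 0.03456, so f = 28.9 cm.
Since f is positive, the thin lens is converging.

f = 28.9 cm (converging)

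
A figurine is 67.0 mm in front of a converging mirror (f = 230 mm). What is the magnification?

1/d_i = 1/f − 1/d_o = 1/(230.0) − 1/(67.0) = -0.01058, so d_i = -94.54 mm.
m = −d_i/d_o = −(-94.54)/(67.0) = +1.41.
The image is virtual, upright and enlarged, behind the mirror.

m = +1.41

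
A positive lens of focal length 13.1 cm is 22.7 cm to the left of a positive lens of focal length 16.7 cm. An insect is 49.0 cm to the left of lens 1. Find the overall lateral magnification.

Lens 1: 1/d_i1 = 1/(13.1) − 1/(49.0) = 0.05593, so d_i1 = 17.88 cm; m₁ = −d_i1/d_o1 = -0.3649.
d_o2 = 22.7 − (17.88) = 4.820 cm.
Lens 2: 1/d_i2 = 1/(16.7) − 1/(4.820) = -0.1476, so d_i2 = -6.776 cm; m₂ = −d_i2/d_o2 = +1.406.
m = m₁·m₂ = (-0.3649)(+1.406) = -0.513.

m = -0.513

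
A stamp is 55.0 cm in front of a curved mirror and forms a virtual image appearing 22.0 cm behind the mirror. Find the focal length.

f = -36.7 cm (convex)

Virtual image ⇒ d_i = −22.0 cm.
1/f = 1/d_o + 1/d_i = 1/(55.0) + 1/(-22.0) = -0.02727, so f = -36.7 cm.
Since f is negative, the curved mirror is convex.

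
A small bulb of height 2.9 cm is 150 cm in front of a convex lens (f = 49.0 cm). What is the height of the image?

1/d_i = 1/f − 1/d_o = 1/(49.00) − 1/(150) = 0.01374, so d_i = 72.77 cm.
m = −d_i/d_o = -0.4851.
|h_i| = |m|·h_o = 0.4851 × 2.9 = 1.41 cm. The image is real, inverted and reduced, on the far side of the lens.

1.41 cm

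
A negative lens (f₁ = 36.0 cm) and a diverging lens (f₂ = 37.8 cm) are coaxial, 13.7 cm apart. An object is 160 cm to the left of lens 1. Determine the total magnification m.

m = +0.0858

f₁ = −36.0 cm (diverging).
Lens 1: 1/d_i1 = 1/(-36.0) − 1/(160) = -0.03403, so d_i1 = -29.39 cm; m₁ = −d_i1/d_o1 = +0.1837.
d_o2 = 13.7 − (-29.39) = 43.09 cm.
f₂ = −37.8 cm (diverging).
Lens 2: 1/d_i2 = 1/(-37.8) − 1/(43.09) = -0.04966, so d_i2 = -20.14 cm; m₂ = −d_i2/d_o2 = +0.4673.
m = m₁·m₂ = (+0.1837)(+0.4673) = +0.0858.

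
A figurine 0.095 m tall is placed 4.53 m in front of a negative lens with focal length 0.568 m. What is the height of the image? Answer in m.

0.0106 m

For a negative lens, f = -0.568 m.
1/d_i = 1/f − 1/d_o = 1/(-0.5680) − 1/(4.53) = -1.981, so d_i = -0.5047 m.
m = −d_i/d_o = +0.1114.
|h_i| = |m|·h_o = 0.1114 × 0.095 = 0.0106 m. The image is virtual, upright and reduced, on the same side as the object.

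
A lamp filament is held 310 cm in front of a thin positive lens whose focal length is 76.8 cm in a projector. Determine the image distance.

102 cm

Thin-lens equation: 1/s_i = 1/f − 1/s_o = 1/(76.80) − 1/(310) = 0.01302 − 0.003226 = 0.009795, so s_i = 102 cm.
The image is real, inverted and reduced, on the far side of the lens.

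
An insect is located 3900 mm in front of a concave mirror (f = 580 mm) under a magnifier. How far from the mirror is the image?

Mirror equation: 1/d_i = 1/f − 1/d_o = 1/(580.0) − 1/(3900) = 0.001724 − 0.0002564 = 0.001468, so d_i = 681 mm.
The image is real, inverted and reduced, in front of the mirror.

681 mm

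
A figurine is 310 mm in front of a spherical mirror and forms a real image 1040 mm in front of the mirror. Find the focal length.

f = 239 mm (concave)

Real image ⇒ d_i = +1040 mm.
1/f = 1/d_o + 1/d_i = 1/(310) + 1/(1040) = 0.004187, so f = 239 mm.
Since f is positive, the spherical mirror is concave.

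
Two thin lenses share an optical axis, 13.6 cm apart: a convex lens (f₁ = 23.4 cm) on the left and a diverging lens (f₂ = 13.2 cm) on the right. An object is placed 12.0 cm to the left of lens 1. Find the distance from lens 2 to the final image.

9.81 cm

Lens 1: 1/d_i1 = 1/f₁ − 1/d_o1 = 1/(23.4) − 1/(12.0) = -0.04060, so d_i1 = -24.63 cm.
The intermediate image is 24.63 cm to the left of lens 1 (virtual), which is 13.6 − (-24.63) = 38.23 cm to the left of lens 2, so d_o2 = +38.23 cm.
Lens 2 is diverging, so f₂ = −13.2 cm.
Lens 2: 1/d_i2 = 1/f₂ − 1/d_o2 = 1/(-13.2) − 1/(38.23) = -0.1019, so d_i2 = -9.81 cm.
The final image is virtual, 9.81 cm to the left of lens 2 (overall magnification ≈ 0.53).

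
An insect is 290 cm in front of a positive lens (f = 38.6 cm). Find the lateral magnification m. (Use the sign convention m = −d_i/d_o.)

m = -0.154

1/d_i = 1/f − 1/d_o = 1/(38.60) − 1/(290) = 0.02246, so d_i = 44.53 cm.
m = −d_i/d_o = −(44.53)/(290) = -0.154.
The image is real, inverted and reduced, on the far side of the lens.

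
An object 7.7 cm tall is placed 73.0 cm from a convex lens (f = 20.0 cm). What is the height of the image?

1/d_i = 1/f − 1/d_o = 1/(20.00) − 1/(73.0) = 0.03630, so d_i = 27.55 cm.
m = −d_i/d_o = -0.3774.
|h_i| = |m|·h_o = 0.3774 × 7.7 = 2.91 cm. The image is real, inverted and reduced, on the far side of the lens.

2.91 cm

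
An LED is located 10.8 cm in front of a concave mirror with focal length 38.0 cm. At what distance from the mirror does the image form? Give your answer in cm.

Mirror equation: 1/v = 1/f − 1/u = 1/(38.00) − 1/(10.8) = 0.02632 − 0.09259 = -0.06628, so v = -15.1 cm.
The image is virtual, upright and enlarged, behind the mirror.

15.1 cm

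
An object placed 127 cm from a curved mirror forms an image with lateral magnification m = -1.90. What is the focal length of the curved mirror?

f = 83.2 cm (concave)

m = −d_i/d_o ⇒ d_i = −m·d_o = −(-1.90)·(127) = 241.3 cm.
1/f = 1/d_o + 1/d_i = 1/(127) + 1/(241.3) = 0.01202, so f = 83.2 cm.
Since f is positive, the curved mirror is concave.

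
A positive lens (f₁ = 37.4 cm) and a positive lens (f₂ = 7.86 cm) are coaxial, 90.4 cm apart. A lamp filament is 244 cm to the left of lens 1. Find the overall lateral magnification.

Lens 1: 1/d_i1 = 1/(37.4) − 1/(244) = 0.02264, so d_i1 = 44.17 cm; m₁ = −d_i1/d_o1 = -0.1810.
d_o2 = 90.4 − (44.17) = 46.23 cm.
Lens 2: 1/d_i2 = 1/(7.86) − 1/(46.23) = 0.1056, so d_i2 = 9.470 cm; m₂ = −d_i2/d_o2 = -0.2048.
m = m₁·m₂ = (-0.1810)(-0.2048) = +0.0371.

m = +0.0371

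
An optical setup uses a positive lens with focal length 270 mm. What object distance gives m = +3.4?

191 mm

m = −d_i/d_o ⇒ d_i = −m·d_o.
1/f = 1/d_o + 1/d_i = 1/d_o − 1/(m·d_o) = (1 − 1/m)/d_o, so d_o = f(1 − 1/m) = (270.0)(1 − 1/(+3.4)) = 191 mm.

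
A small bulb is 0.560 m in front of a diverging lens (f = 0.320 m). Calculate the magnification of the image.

m = +0.364

For a diverging lens, f = -0.320 m.
1/d_i = 1/f − 1/d_o = 1/(-0.3200) − 1/(0.560) = -4.911, so d_i = -0.2036 m.
m = −d_i/d_o = −(-0.2036)/(0.560) = +0.364.
The image is virtual, upright and reduced, on the same side as the object.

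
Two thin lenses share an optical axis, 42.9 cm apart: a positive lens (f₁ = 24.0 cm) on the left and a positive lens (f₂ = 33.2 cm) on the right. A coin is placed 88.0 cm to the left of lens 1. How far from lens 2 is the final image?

Lens 1: 1/d_i1 = 1/f₁ − 1/d_o1 = 1/(24.0) − 1/(88.0) = 0.03030, so d_i1 = 33.00 cm.
The intermediate image is 33.00 cm to the right of lens 1, which is 42.9 − (33.00) = 9.900 cm to the left of lens 2, so d_o2 = +9.900 cm.
Lens 2: 1/d_i2 = 1/f₂ − 1/d_o2 = 1/(33.2) − 1/(9.900) = -0.07089, so d_i2 = -14.1 cm.
The final image is virtual, 14.1 cm to the left of lens 2 (overall magnification ≈ -0.53).

14.1 cm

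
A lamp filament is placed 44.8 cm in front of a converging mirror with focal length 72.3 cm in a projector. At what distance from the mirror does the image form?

118 cm

Mirror equation: 1/s_i = 1/f − 1/s_o = 1/(72.30) − 1/(44.8) = 0.01383 − 0.02232 = -0.008490, so s_i = -118 cm.
The image is virtual, upright and enlarged, behind the mirror.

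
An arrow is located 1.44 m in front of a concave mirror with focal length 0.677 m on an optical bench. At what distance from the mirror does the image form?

1.28 m

Mirror equation: 1/s_i = 1/f − 1/s_o = 1/(0.6770) − 1/(1.44) = 1.477 − 0.6944 = 0.7827, so s_i = 1.28 m.
The image is real, inverted and reduced, in front of the mirror.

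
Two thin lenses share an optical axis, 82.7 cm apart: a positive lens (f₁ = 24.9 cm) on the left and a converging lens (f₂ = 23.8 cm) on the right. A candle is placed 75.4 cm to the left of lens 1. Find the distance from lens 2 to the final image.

49.9 cm

Lens 1: 1/d_i1 = 1/f₁ − 1/d_o1 = 1/(24.9) − 1/(75.4) = 0.02690, so d_i1 = 37.18 cm.
The intermediate image is 37.18 cm to the right of lens 1, which is 82.7 − (37.18) = 45.52 cm to the left of lens 2, so d_o2 = +45.52 cm.
Lens 2: 1/d_i2 = 1/f₂ − 1/d_o2 = 1/(23.8) − 1/(45.52) = 0.02005, so d_i2 = 49.9 cm.
The final image is real, 49.9 cm to the right of lens 2 (overall magnification ≈ 0.54).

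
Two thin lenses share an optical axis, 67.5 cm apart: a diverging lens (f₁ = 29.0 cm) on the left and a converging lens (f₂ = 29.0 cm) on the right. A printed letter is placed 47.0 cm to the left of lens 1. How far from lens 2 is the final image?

43.9 cm

Lens 1 is diverging, so f₁ = −29.0 cm.
Lens 1: 1/d_i1 = 1/f₁ − 1/d_o1 = 1/(-29.0) − 1/(47.0) = -0.05576, so d_i1 = -17.93 cm.
The intermediate image is 17.93 cm to the left of lens 1 (virtual), which is 67.5 − (-17.93) = 85.43 cm to the left of lens 2, so d_o2 = +85.43 cm.
Lens 2: 1/d_i2 = 1/f₂ − 1/d_o2 = 1/(29.0) − 1/(85.43) = 0.02278, so d_i2 = 43.9 cm.
The final image is real, 43.9 cm to the right of lens 2 (overall magnification ≈ -0.20).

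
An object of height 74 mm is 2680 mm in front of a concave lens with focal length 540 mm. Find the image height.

12.4 mm

For a concave lens, f = -540 mm.
1/d_i = 1/f − 1/d_o = 1/(-540.0) − 1/(2680) = -0.002225, so d_i = -449.4 mm.
m = −d_i/d_o = +0.1677.
|h_i| = |m|·h_o = 0.1677 × 74 = 12.4 mm. The image is virtual, upright and reduced, on the same side as the object.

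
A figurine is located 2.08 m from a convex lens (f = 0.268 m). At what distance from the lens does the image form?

0.308 m

Thin-lens equation: 1/q = 1/f − 1/p = 1/(0.2680) − 1/(2.08) = 3.731 − 0.4808 = 3.251, so q = 0.308 m.
The image is real, inverted and reduced, on the far side of the lens.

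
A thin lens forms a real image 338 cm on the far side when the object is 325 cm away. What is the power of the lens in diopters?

P = +0.604 D

d_i = +338 cm.
1/f = 1/d_o + 1/d_i = 1/(325) + 1/(338) = 0.006036 cm⁻¹.
f = 165.7 cm = 1.657 m, so P = 1/f = +0.604 D.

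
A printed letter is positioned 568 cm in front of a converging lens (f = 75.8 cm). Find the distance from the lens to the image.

87.5 cm

Thin-lens equation: 1/v = 1/f − 1/u = 1/(75.80) − 1/(568) = 0.01319 − 0.001761 = 0.01143, so v = 87.5 cm.
The image is real, inverted and reduced, on the far side of the lens.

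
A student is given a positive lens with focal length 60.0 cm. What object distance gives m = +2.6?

m = −d_i/d_o ⇒ d_i = −m·d_o.
1/f = 1/d_o + 1/d_i = 1/d_o − 1/(m·d_o) = (1 − 1/m)/d_o, so d_o = f(1 − 1/m) = (60.00)(1 − 1/(+2.6)) = 36.9 cm.

36.9 cm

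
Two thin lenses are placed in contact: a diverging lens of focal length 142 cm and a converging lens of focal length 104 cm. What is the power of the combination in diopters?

P₁ = 1/f₁ = 1/(-1.42 m) = -0.7042 D; P₂ = 1/f₂ = 1/(1.04 m) = +0.9615 D.
For thin lenses in contact, P = P₁ + P₂ = (-0.7042) + (+0.9615) = +0.257 D.

P = +0.257 D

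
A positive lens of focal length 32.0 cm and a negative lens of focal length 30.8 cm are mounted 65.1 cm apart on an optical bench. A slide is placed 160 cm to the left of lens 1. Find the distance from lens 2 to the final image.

13.8 cm

Lens 1: 1/d_i1 = 1/f₁ − 1/d_o1 = 1/(32.0) − 1/(160) = 0.02500, so d_i1 = 40.00 cm.
The intermediate image is 40.00 cm to the right of lens 1, which is 65.1 − (40.00) = 25.10 cm to the left of lens 2, so d_o2 = +25.10 cm.
Lens 2 is diverging, so f₂ = −30.8 cm.
Lens 2: 1/d_i2 = 1/f₂ − 1/d_o2 = 1/(-30.8) − 1/(25.10) = -0.07231, so d_i2 = -13.8 cm.
The final image is virtual, 13.8 cm to the left of lens 2 (overall magnification ≈ -0.14).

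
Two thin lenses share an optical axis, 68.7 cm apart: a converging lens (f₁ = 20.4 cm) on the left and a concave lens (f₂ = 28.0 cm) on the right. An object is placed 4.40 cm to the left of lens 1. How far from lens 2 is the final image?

Lens 1: 1/d_i1 = 1/f₁ − 1/d_o1 = 1/(20.4) − 1/(4.40) = -0.1783, so d_i1 = -5.610 cm.
The intermediate image is 5.610 cm to the left of lens 1 (virtual), which is 68.7 − (-5.610) = 74.31 cm to the left of lens 2, so d_o2 = +74.31 cm.
Lens 2 is diverging, so f₂ = −28.0 cm.
Lens 2: 1/d_i2 = 1/f₂ − 1/d_o2 = 1/(-28.0) − 1/(74.31) = -0.04917, so d_i2 = -20.3 cm.
The final image is virtual, 20.3 cm to the left of lens 2 (overall magnification ≈ 0.35).

20.3 cm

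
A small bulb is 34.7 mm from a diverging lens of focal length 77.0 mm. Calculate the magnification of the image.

m = +0.689

For a diverging lens, f = -77.0 mm.
1/d_i = 1/f − 1/d_o = 1/(-77.00) − 1/(34.7) = -0.04181, so d_i = -23.92 mm.
m = −d_i/d_o = −(-23.92)/(34.7) = +0.689.
The image is virtual, upright and reduced, on the same side as the object.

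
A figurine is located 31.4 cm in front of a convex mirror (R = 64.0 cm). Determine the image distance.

15.8 cm

f = R/2 = 64.0/2 = 32.00 cm; for a convex mirror, f = -32.00 cm.
Mirror equation: 1/s_i = 1/f − 1/s_o = 1/(-32.00) − 1/(31.4) = -0.03125 − 0.03185 = -0.06310, so s_i = -15.8 cm.
The image is virtual, upright and reduced, behind the mirror.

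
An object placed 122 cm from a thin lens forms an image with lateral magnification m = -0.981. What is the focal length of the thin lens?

f = 60.4 cm (converging)

m = −d_i/d_o ⇒ d_i = −m·d_o = −(-0.981)·(122) = 119.7 cm.
1/f = 1/d_o + 1/d_i = 1/(122) + 1/(119.7) = 0.01655, so f = 60.4 cm.
Since f is positive, the thin lens is converging.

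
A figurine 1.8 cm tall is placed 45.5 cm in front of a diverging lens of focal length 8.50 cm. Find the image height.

0.283 cm

For a diverging lens, f = -8.50 cm.
1/d_i = 1/f − 1/d_o = 1/(-8.500) − 1/(45.5) = -0.1396, so d_i = -7.162 cm.
m = −d_i/d_o = +0.1574.
|h_i| = |m|·h_o = 0.1574 × 1.8 = 0.283 cm. The image is virtual, upright and reduced, on the same side as the object.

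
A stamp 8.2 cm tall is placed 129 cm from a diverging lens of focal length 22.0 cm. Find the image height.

1.19 cm

For a diverging lens, f = -22.0 cm.
1/d_i = 1/f − 1/d_o = 1/(-22.00) − 1/(129) = -0.05321, so d_i = -18.79 cm.
m = −d_i/d_o = +0.1457.
|h_i| = |m|·h_o = 0.1457 × 8.2 = 1.19 cm. The image is virtual, upright and reduced, on the same side as the object.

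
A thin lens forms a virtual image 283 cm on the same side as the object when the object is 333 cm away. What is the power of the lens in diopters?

Virtual image ⇒ d_i = −283 cm.
1/f = 1/d_o + 1/d_i = 1/(333) + 1/(-283) = -0.0005306 cm⁻¹.
f = -1885 cm = -18.85 m, so P = 1/f = -0.0531 D.

P = -0.0531 D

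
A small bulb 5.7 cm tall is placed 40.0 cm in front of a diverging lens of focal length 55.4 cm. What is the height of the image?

For a diverging lens, f = -55.4 cm.
1/d_i = 1/f − 1/d_o = 1/(-55.40) − 1/(40.0) = -0.04305, so d_i = -23.23 cm.
m = −d_i/d_o = +0.5807.
|h_i| = |m|·h_o = 0.5807 × 5.7 = 3.31 cm. The image is virtual, upright and reduced, on the same side as the object.

3.31 cm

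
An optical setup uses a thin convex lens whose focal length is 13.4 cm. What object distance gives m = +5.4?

10.9 cm

m = −d_i/d_o ⇒ d_i = −m·d_o.
1/f = 1/d_o + 1/d_i = 1/d_o − 1/(m·d_o) = (1 − 1/m)/d_o, so d_o = f(1 − 1/m) = (13.40)(1 − 1/(+5.4)) = 10.9 cm.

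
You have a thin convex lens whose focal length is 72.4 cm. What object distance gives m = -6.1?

84.3 cm

m = −d_i/d_o ⇒ d_i = −m·d_o.
1/f = 1/d_o + 1/d_i = 1/d_o − 1/(m·d_o) = (1 − 1/m)/d_o, so d_o = f(1 − 1/m) = (72.40)(1 − 1/(-6.1)) = 84.3 cm.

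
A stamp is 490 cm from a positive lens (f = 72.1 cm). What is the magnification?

1/d_i = 1/f − 1/d_o = 1/(72.10) − 1/(490) = 0.01183, so d_i = 84.54 cm.
m = −d_i/d_o = −(84.54)/(490) = -0.173.
The image is real, inverted and reduced, on the far side of the lens.

m = -0.173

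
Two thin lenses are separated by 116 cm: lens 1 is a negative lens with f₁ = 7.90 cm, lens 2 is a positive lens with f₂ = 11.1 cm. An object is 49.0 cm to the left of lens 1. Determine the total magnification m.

f₁ = −7.90 cm (diverging).
Lens 1: 1/d_i1 = 1/(-7.90) − 1/(49.0) = -0.1470, so d_i1 = -6.803 cm; m₁ = −d_i1/d_o1 = +0.1388.
d_o2 = 116 − (-6.803) = 122.8 cm.
Lens 2: 1/d_i2 = 1/(11.1) − 1/(122.8) = 0.08195, so d_i2 = 12.20 cm; m₂ = −d_i2/d_o2 = -0.09937.
m = m₁·m₂ = (+0.1388)(-0.09937) = -0.0138.

m = -0.0138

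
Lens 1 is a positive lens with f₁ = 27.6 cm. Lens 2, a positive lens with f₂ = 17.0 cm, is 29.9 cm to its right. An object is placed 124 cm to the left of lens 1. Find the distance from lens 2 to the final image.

Lens 1: 1/d_i1 = 1/f₁ − 1/d_o1 = 1/(27.6) − 1/(124) = 0.02817, so d_i1 = 35.50 cm.
The intermediate image is 35.50 cm to the right of lens 1, which lies 5.600 cm to the right of lens 2 — a virtual object — so d_o2 = −5.600 cm.
Lens 2: 1/d_i2 = 1/f₂ − 1/d_o2 = 1/(17.0) − 1/(-5.600) = 0.2374, so d_i2 = 4.21 cm.
The final image is real, 4.21 cm to the right of lens 2 (overall magnification ≈ -0.22).

4.21 cm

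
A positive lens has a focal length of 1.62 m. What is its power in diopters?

P = +0.617 D

P = 1/f = 1/(1.62 m) = +0.617 D.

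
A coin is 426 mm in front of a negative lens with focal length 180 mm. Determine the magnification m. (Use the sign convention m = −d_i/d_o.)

For a negative lens, f = -180 mm.
1/d_i = 1/f − 1/d_o = 1/(-180.0) − 1/(426) = -0.007903, so d_i = -126.5 mm.
m = −d_i/d_o = −(-126.5)/(426) = +0.297.
The image is virtual, upright and reduced, on the same side as the object.

m = +0.297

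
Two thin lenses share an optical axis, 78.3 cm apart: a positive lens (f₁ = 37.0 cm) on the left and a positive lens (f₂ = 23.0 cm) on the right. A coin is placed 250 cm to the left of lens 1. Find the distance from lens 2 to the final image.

67.6 cm

Lens 1: 1/d_i1 = 1/f₁ − 1/d_o1 = 1/(37.0) − 1/(250) = 0.02303, so d_i1 = 43.43 cm.
The intermediate image is 43.43 cm to the right of lens 1, which is 78.3 − (43.43) = 34.87 cm to the left of lens 2, so d_o2 = +34.87 cm.
Lens 2: 1/d_i2 = 1/f₂ − 1/d_o2 = 1/(23.0) − 1/(34.87) = 0.01480, so d_i2 = 67.6 cm.
The final image is real, 67.6 cm to the right of lens 2 (overall magnification ≈ 0.34).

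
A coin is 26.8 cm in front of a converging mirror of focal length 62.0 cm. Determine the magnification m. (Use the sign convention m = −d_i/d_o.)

1/d_i = 1/f − 1/d_o = 1/(62.00) − 1/(26.8) = -0.02118, so d_i = -47.20 cm.
m = −d_i/d_o = −(-47.20)/(26.8) = +1.76.
The image is virtual, upright and enlarged, behind the mirror.

m = +1.76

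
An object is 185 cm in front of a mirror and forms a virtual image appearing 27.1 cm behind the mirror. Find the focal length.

f = -31.8 cm (convex)

Virtual image ⇒ d_i = −27.1 cm.
1/f = 1/d_o + 1/d_i = 1/(185) + 1/(-27.1) = -0.03149, so f = -31.8 cm.
Since f is negative, the mirror is convex.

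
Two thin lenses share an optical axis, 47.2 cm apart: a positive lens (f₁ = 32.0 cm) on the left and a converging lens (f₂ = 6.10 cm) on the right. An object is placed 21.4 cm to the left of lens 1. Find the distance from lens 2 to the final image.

6.45 cm

Lens 1: 1/d_i1 = 1/f₁ − 1/d_o1 = 1/(32.0) − 1/(21.4) = -0.01548, so d_i1 = -64.60 cm.
The intermediate image is 64.60 cm to the left of lens 1 (virtual), which is 47.2 − (-64.60) = 111.8 cm to the left of lens 2, so d_o2 = +111.8 cm.
Lens 2: 1/d_i2 = 1/f₂ − 1/d_o2 = 1/(6.10) − 1/(111.8) = 0.1550, so d_i2 = 6.45 cm.
The final image is real, 6.45 cm to the right of lens 2 (overall magnification ≈ -0.17).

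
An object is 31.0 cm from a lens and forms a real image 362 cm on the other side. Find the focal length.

Real image ⇒ d_i = +362 cm.
1/f = 1/d_o + 1/d_i = 1/(31.0) + 1/(362) = 0.03502, so f = 28.6 cm.
Since f is positive, the lens is converging.

f = 28.6 cm (converging)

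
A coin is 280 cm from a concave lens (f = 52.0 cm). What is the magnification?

m = +0.157

For a concave lens, f = -52.0 cm.
1/d_i = 1/f − 1/d_o = 1/(-52.00) − 1/(280) = -0.02280, so d_i = -43.86 cm.
m = −d_i/d_o = −(-43.86)/(280) = +0.157.
The image is virtual, upright and reduced, on the same side as the object.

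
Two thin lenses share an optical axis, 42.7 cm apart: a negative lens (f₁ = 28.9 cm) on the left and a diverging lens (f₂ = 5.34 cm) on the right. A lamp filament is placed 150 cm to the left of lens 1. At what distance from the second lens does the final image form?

4.95 cm

Lens 1 is diverging, so f₁ = −28.9 cm.
Lens 1: 1/d_i1 = 1/f₁ − 1/d_o1 = 1/(-28.9) − 1/(150) = -0.04127, so d_i1 = -24.23 cm.
The intermediate image is 24.23 cm to the left of lens 1 (virtual), which is 42.7 − (-24.23) = 66.93 cm to the left of lens 2, so d_o2 = +66.93 cm.
Lens 2 is diverging, so f₂ = −5.34 cm.
Lens 2: 1/d_i2 = 1/f₂ − 1/d_o2 = 1/(-5.34) − 1/(66.93) = -0.2022, so d_i2 = -4.95 cm.
The final image is virtual, 4.95 cm to the left of lens 2 (overall magnification ≈ 0.012).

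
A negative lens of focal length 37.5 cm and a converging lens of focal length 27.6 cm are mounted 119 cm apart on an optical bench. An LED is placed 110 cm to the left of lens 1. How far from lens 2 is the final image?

Lens 1 is diverging, so f₁ = −37.5 cm.
Lens 1: 1/d_i1 = 1/f₁ − 1/d_o1 = 1/(-37.5) − 1/(110) = -0.03576, so d_i1 = -27.97 cm.
The intermediate image is 27.97 cm to the left of lens 1 (virtual), which is 119 − (-27.97) = 147.0 cm to the left of lens 2, so d_o2 = +147.0 cm.
Lens 2: 1/d_i2 = 1/f₂ − 1/d_o2 = 1/(27.6) − 1/(147.0) = 0.02943, so d_i2 = 34.0 cm.
The final image is real, 34.0 cm to the right of lens 2 (overall magnification ≈ -0.059).

34.0 cm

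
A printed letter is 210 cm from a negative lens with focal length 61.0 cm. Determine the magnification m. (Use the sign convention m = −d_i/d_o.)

m = +0.225

For a negative lens, f = -61.0 cm.
1/d_i = 1/f − 1/d_o = 1/(-61.00) − 1/(210) = -0.02116, so d_i = -47.27 cm.
m = −d_i/d_o = −(-47.27)/(210) = +0.225.
The image is virtual, upright and reduced, on the same side as the object.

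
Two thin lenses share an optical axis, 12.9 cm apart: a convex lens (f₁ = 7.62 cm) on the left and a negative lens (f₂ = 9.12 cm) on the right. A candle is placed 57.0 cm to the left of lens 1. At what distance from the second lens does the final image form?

2.83 cm

Lens 1: 1/d_i1 = 1/f₁ − 1/d_o1 = 1/(7.62) − 1/(57.0) = 0.1137, so d_i1 = 8.796 cm.
The intermediate image is 8.796 cm to the right of lens 1, which is 12.9 − (8.796) = 4.104 cm to the left of lens 2, so d_o2 = +4.104 cm.
Lens 2 is diverging, so f₂ = −9.12 cm.
Lens 2: 1/d_i2 = 1/f₂ − 1/d_o2 = 1/(-9.12) − 1/(4.104) = -0.3533, so d_i2 = -2.83 cm.
The final image is virtual, 2.83 cm to the left of lens 2 (overall magnification ≈ -0.11).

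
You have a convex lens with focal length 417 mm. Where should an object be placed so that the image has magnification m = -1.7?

662 mm

m = −d_i/d_o ⇒ d_i = −m·d_o.
1/f = 1/d_o + 1/d_i = 1/d_o − 1/(m·d_o) = (1 − 1/m)/d_o, so d_o = f(1 − 1/m) = (417.0)(1 − 1/(-1.7)) = 662 mm.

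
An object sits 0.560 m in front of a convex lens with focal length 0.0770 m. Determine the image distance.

0.0893 m

Thin-lens equation: 1/s_i = 1/f − 1/s_o = 1/(0.07700) − 1/(0.560) = 12.99 − 1.786 = 11.20, so s_i = 0.0893 m.
The image is real, inverted and reduced, on the far side of the lens.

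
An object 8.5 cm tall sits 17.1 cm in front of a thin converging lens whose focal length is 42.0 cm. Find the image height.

1/d_i = 1/f − 1/d_o = 1/(42.00) − 1/(17.1) = -0.03467, so d_i = -28.84 cm.
m = −d_i/d_o = +1.687.
|h_i| = |m|·h_o = 1.687 × 8.5 = 14.3 cm. The image is virtual, upright and enlarged, on the same side as the object.

14.3 cm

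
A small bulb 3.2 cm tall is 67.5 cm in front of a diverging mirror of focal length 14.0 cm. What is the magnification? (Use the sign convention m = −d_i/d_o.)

For a diverging mirror, f = -14.0 cm.
1/d_i = 1/f − 1/d_o = 1/(-14.00) − 1/(67.5) = -0.08624, so d_i = -11.60 cm.
m = −d_i/d_o = −(-11.60)/(67.5) = +0.172.
The image is virtual, upright and reduced, behind the mirror.

m = +0.172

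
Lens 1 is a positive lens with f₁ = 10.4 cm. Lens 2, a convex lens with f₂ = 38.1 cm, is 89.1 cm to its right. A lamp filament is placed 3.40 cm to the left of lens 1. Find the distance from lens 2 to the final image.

64.0 cm

Lens 1: 1/d_i1 = 1/f₁ − 1/d_o1 = 1/(10.4) − 1/(3.40) = -0.1980, so d_i1 = -5.051 cm.
The intermediate image is 5.051 cm to the left of lens 1 (virtual), which is 89.1 − (-5.051) = 94.15 cm to the left of lens 2, so d_o2 = +94.15 cm.
Lens 2: 1/d_i2 = 1/f₂ − 1/d_o2 = 1/(38.1) − 1/(94.15) = 0.01563, so d_i2 = 64.0 cm.
The final image is real, 64.0 cm to the right of lens 2 (overall magnification ≈ -1.0).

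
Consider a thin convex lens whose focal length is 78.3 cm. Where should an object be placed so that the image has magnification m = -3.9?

m = −d_i/d_o ⇒ d_i = −m·d_o.
1/f = 1/d_o + 1/d_i = 1/d_o − 1/(m·d_o) = (1 − 1/m)/d_o, so d_o = f(1 − 1/m) = (78.30)(1 − 1/(-3.9)) = 98.4 cm.

98.4 cm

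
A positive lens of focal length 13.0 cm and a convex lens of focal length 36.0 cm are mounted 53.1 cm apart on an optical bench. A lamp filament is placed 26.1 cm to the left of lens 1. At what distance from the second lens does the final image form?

111 cm

Lens 1: 1/d_i1 = 1/f₁ − 1/d_o1 = 1/(13.0) − 1/(26.1) = 0.03861, so d_i1 = 25.90 cm.
The intermediate image is 25.90 cm to the right of lens 1, which is 53.1 − (25.90) = 27.20 cm to the left of lens 2, so d_o2 = +27.20 cm.
Lens 2: 1/d_i2 = 1/f₂ − 1/d_o2 = 1/(36.0) − 1/(27.20) = -0.008987, so d_i2 = -111 cm.
The final image is virtual, 111 cm to the left of lens 2 (overall magnification ≈ -4.1).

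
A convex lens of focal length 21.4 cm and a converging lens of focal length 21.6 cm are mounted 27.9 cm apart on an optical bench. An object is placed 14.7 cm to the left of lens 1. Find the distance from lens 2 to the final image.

Lens 1: 1/d_i1 = 1/f₁ − 1/d_o1 = 1/(21.4) − 1/(14.7) = -0.02130, so d_i1 = -46.95 cm.
The intermediate image is 46.95 cm to the left of lens 1 (virtual), which is 27.9 − (-46.95) = 74.85 cm to the left of lens 2, so d_o2 = +74.85 cm.
Lens 2: 1/d_i2 = 1/f₂ − 1/d_o2 = 1/(21.6) − 1/(74.85) = 0.03294, so d_i2 = 30.4 cm.
The final image is real, 30.4 cm to the right of lens 2 (overall magnification ≈ -1.3).

30.4 cm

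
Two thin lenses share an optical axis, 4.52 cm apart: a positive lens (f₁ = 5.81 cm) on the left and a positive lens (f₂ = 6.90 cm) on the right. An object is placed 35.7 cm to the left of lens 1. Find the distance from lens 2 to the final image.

Lens 1: 1/d_i1 = 1/f₁ − 1/d_o1 = 1/(5.81) − 1/(35.7) = 0.1441, so d_i1 = 6.939 cm.
The intermediate image is 6.939 cm to the right of lens 1, which lies 2.419 cm to the right of lens 2 — a virtual object — so d_o2 = −2.419 cm.
Lens 2: 1/d_i2 = 1/f₂ − 1/d_o2 = 1/(6.90) − 1/(-2.419) = 0.5583, so d_i2 = 1.79 cm.
The final image is real, 1.79 cm to the right of lens 2 (overall magnification ≈ -0.14).

1.79 cm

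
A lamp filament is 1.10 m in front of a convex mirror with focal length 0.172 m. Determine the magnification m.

m = +0.135

For a convex mirror, f = -0.172 m.
1/d_i = 1/f − 1/d_o = 1/(-0.1720) − 1/(1.10) = -6.723, so d_i = -0.1487 m.
m = −d_i/d_o = −(-0.1487)/(1.10) = +0.135.
The image is virtual, upright and reduced, behind the mirror.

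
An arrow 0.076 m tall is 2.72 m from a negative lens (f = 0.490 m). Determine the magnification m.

For a negative lens, f = -0.490 m.
1/d_i = 1/f − 1/d_o = 1/(-0.4900) − 1/(2.72) = -2.408, so d_i = -0.4152 m.
m = −d_i/d_o = −(-0.4152)/(2.72) = +0.153.
The image is virtual, upright and reduced, on the same side as the object.

m = +0.153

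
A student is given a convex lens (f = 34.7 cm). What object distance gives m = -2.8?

m = −d_i/d_o ⇒ d_i = −m·d_o.
1/f = 1/d_o + 1/d_i = 1/d_o − 1/(m·d_o) = (1 − 1/m)/d_o, so d_o = f(1 − 1/m) = (34.70)(1 − 1/(-2.8)) = 47.1 cm.

47.1 cm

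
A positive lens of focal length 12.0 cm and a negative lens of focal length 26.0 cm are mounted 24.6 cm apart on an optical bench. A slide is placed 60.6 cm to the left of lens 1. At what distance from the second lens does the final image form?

Lens 1: 1/d_i1 = 1/f₁ − 1/d_o1 = 1/(12.0) − 1/(60.6) = 0.06683, so d_i1 = 14.96 cm.
The intermediate image is 14.96 cm to the right of lens 1, which is 24.6 − (14.96) = 9.640 cm to the left of lens 2, so d_o2 = +9.640 cm.
Lens 2 is diverging, so f₂ = −26.0 cm.
Lens 2: 1/d_i2 = 1/f₂ − 1/d_o2 = 1/(-26.0) − 1/(9.640) = -0.1422, so d_i2 = -7.03 cm.
The final image is virtual, 7.03 cm to the left of lens 2 (overall magnification ≈ -0.18).

7.03 cm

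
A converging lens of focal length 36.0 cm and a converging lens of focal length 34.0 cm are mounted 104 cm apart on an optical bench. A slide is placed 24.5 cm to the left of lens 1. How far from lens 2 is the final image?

41.9 cm

Lens 1: 1/d_i1 = 1/f₁ − 1/d_o1 = 1/(36.0) − 1/(24.5) = -0.01304, so d_i1 = -76.70 cm.
The intermediate image is 76.70 cm to the left of lens 1 (virtual), which is 104 − (-76.70) = 180.7 cm to the left of lens 2, so d_o2 = +180.7 cm.
Lens 2: 1/d_i2 = 1/f₂ − 1/d_o2 = 1/(34.0) − 1/(180.7) = 0.02388, so d_i2 = 41.9 cm.
The final image is real, 41.9 cm to the right of lens 2 (overall magnification ≈ -0.73).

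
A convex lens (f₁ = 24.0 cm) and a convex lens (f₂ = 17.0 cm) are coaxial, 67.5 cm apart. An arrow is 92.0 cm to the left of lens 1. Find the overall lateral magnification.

Lens 1: 1/d_i1 = 1/(24.0) − 1/(92.0) = 0.03080, so d_i1 = 32.47 cm; m₁ = −d_i1/d_o1 = -0.3529.
d_o2 = 67.5 − (32.47) = 35.03 cm.
Lens 2: 1/d_i2 = 1/(17.0) − 1/(35.03) = 0.03028, so d_i2 = 33.03 cm; m₂ = −d_i2/d_o2 = -0.9429.
m = m₁·m₂ = (-0.3529)(-0.9429) = +0.333.

m = +0.333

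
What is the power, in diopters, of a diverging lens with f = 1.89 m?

P = -0.529 D

For a diverging lens, f = −1.89 m.
P = 1/f = 1/(-1.89 m) = -0.529 D.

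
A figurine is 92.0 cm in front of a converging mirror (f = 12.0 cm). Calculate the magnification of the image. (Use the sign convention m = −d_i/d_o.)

m = -0.150

1/d_i = 1/f − 1/d_o = 1/(12.00) − 1/(92.0) = 0.07246, so d_i = 13.80 cm.
m = −d_i/d_o = −(13.80)/(92.0) = -0.150.
The image is real, inverted and reduced, in front of the mirror.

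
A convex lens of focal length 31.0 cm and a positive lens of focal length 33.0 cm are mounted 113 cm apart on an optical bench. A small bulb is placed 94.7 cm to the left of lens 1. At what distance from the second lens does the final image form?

65.1 cm

Lens 1: 1/d_i1 = 1/f₁ − 1/d_o1 = 1/(31.0) − 1/(94.7) = 0.02170, so d_i1 = 46.09 cm.
The intermediate image is 46.09 cm to the right of lens 1, which is 113 − (46.09) = 66.91 cm to the left of lens 2, so d_o2 = +66.91 cm.
Lens 2: 1/d_i2 = 1/f₂ − 1/d_o2 = 1/(33.0) − 1/(66.91) = 0.01536, so d_i2 = 65.1 cm.
The final image is real, 65.1 cm to the right of lens 2 (overall magnification ≈ 0.47).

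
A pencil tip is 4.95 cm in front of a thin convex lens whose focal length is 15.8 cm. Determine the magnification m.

1/d_i = 1/f − 1/d_o = 1/(15.80) − 1/(4.95) = -0.1387, so d_i = -7.208 cm.
m = −d_i/d_o = −(-7.208)/(4.95) = +1.46.
The image is virtual, upright and enlarged, on the same side as the object.

m = +1.46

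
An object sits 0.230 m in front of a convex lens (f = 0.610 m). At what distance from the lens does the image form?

Lens equation: 1/d_i = 1/f − 1/d_o = 1/(0.6100) − 1/(0.230) = 1.639 − 4.348 = -2.708, so d_i = -0.369 m.
The image is virtual, upright and enlarged, on the same side as the object.

0.369 m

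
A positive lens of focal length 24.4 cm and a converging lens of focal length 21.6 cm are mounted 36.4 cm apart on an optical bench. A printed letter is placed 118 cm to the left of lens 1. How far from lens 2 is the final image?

Lens 1: 1/d_i1 = 1/f₁ − 1/d_o1 = 1/(24.4) − 1/(118) = 0.03251, so d_i1 = 30.76 cm.
The intermediate image is 30.76 cm to the right of lens 1, which is 36.4 − (30.76) = 5.640 cm to the left of lens 2, so d_o2 = +5.640 cm.
Lens 2: 1/d_i2 = 1/f₂ − 1/d_o2 = 1/(21.6) − 1/(5.640) = -0.1310, so d_i2 = -7.63 cm.
The final image is virtual, 7.63 cm to the left of lens 2 (overall magnification ≈ -0.35).

7.63 cm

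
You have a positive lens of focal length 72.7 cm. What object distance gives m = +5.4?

59.2 cm

m = −d_i/d_o ⇒ d_i = −m·d_o.
1/f = 1/d_o + 1/d_i = 1/d_o − 1/(m·d_o) = (1 − 1/m)/d_o, so d_o = f(1 − 1/m) = (72.70)(1 − 1/(+5.4)) = 59.2 cm.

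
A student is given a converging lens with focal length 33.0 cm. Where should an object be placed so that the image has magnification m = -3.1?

m = −d_i/d_o ⇒ d_i = −m·d_o.
1/f = 1/d_o + 1/d_i = 1/d_o − 1/(m·d_o) = (1 − 1/m)/d_o, so d_o = f(1 − 1/m) = (33.00)(1 − 1/(-3.1)) = 43.6 cm.

43.6 cm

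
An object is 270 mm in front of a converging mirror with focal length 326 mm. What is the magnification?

m = +5.82

1/d_i = 1/f − 1/d_o = 1/(326.0) − 1/(270) = -0.0006362, so d_i = -1572 mm.
m = −d_i/d_o = −(-1572)/(270) = +5.82.
The image is virtual, upright and enlarged, behind the mirror.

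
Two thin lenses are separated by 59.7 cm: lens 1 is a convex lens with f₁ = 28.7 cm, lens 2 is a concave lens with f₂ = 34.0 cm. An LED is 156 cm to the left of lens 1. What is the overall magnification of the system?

Lens 1: 1/d_i1 = 1/(28.7) − 1/(156) = 0.02843, so d_i1 = 35.17 cm; m₁ = −d_i1/d_o1 = -0.2254.
d_o2 = 59.7 − (35.17) = 24.53 cm.
f₂ = −34.0 cm (diverging).
Lens 2: 1/d_i2 = 1/(-34.0) − 1/(24.53) = -0.07018, so d_i2 = -14.25 cm; m₂ = −d_i2/d_o2 = +0.5809.
m = m₁·m₂ = (-0.2254)(+0.5809) = -0.131.

m = -0.131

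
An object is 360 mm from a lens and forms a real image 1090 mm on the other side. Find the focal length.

Real image ⇒ d_i = +1090 mm.
1/f = 1/d_o + 1/d_i = 1/(360) + 1/(1090) = 0.003695, so f = 271 mm.
Since f is positive, the lens is converging.

f = 271 mm (converging)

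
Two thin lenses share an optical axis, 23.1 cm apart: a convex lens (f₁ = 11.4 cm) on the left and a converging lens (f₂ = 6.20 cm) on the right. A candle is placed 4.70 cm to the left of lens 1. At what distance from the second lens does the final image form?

7.74 cm

Lens 1: 1/d_i1 = 1/f₁ − 1/d_o1 = 1/(11.4) − 1/(4.70) = -0.1250, so d_i1 = -7.997 cm.
The intermediate image is 7.997 cm to the left of lens 1 (virtual), which is 23.1 − (-7.997) = 31.10 cm to the left of lens 2, so d_o2 = +31.10 cm.
Lens 2: 1/d_i2 = 1/f₂ − 1/d_o2 = 1/(6.20) − 1/(31.10) = 0.1291, so d_i2 = 7.74 cm.
The final image is real, 7.74 cm to the right of lens 2 (overall magnification ≈ -0.42).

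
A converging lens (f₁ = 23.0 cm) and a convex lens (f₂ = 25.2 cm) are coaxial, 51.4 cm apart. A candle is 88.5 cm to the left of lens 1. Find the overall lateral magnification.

Lens 1: 1/d_i1 = 1/(23.0) − 1/(88.5) = 0.03218, so d_i1 = 31.08 cm; m₁ = −d_i1/d_o1 = -0.3512.
d_o2 = 51.4 − (31.08) = 20.32 cm.
Lens 2: 1/d_i2 = 1/(25.2) − 1/(20.32) = -0.009530, so d_i2 = -104.9 cm; m₂ = −d_i2/d_o2 = +5.164.
m = m₁·m₂ = (-0.3512)(+5.164) = -1.81.

m = -1.81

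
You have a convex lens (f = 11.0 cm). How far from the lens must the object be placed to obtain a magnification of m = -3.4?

14.2 cm

m = −d_i/d_o ⇒ d_i = −m·d_o.
1/f = 1/d_o + 1/d_i = 1/d_o − 1/(m·d_o) = (1 − 1/m)/d_o, so d_o = f(1 − 1/m) = (11.00)(1 − 1/(-3.4)) = 14.2 cm.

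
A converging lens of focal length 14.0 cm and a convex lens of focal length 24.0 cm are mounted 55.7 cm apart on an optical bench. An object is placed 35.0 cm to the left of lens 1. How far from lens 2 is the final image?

92.8 cm

Lens 1: 1/d_i1 = 1/f₁ − 1/d_o1 = 1/(14.0) − 1/(35.0) = 0.04286, so d_i1 = 23.33 cm.
The intermediate image is 23.33 cm to the right of lens 1, which is 55.7 − (23.33) = 32.37 cm to the left of lens 2, so d_o2 = +32.37 cm.
Lens 2: 1/d_i2 = 1/f₂ − 1/d_o2 = 1/(24.0) − 1/(32.37) = 0.01077, so d_i2 = 92.8 cm.
The final image is real, 92.8 cm to the right of lens 2 (overall magnification ≈ 1.9).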